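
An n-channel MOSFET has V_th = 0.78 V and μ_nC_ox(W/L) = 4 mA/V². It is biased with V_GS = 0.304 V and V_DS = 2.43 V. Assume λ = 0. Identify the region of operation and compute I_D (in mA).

V_GS = 0.304 V < V_th = 0.78 V, so the transistor is in cutoff.

Cutoff; I_D = 0 mA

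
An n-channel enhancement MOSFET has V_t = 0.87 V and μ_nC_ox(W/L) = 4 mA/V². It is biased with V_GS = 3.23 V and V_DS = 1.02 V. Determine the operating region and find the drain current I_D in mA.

V_ov = V_GS − V_t = 3.23 − 0.87 = 2.36 V.
Since V_DS = 1.02 V < V_ov = 2.36 V, the device is in the triode region.
I_D = k_n [V_ov · V_DS − ½ V_DS²] = 4 × [2.36 × 1.02 − 0.5 × 1.02²] = 7.55 mA.

Triode; I_D = 7.55 mA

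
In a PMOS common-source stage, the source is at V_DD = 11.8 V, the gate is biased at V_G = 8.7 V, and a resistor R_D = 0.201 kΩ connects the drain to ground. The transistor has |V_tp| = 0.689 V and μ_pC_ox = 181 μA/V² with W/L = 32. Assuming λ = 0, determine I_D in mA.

V_SG = V_DD − V_G = 11.8 − 8.7 = 3.1 V, so V_ov = 3.1 − 0.689 = 2.41 V.
k_p = μ_pC_ox · (W/L) = 5.792 mA/V².
Assume saturation: I_D = ½ k_p V_ov² = 0.5 × 5.792 × 2.41² = 16.8 mA, giving V_SD = V_DD − I_D R_D = 11.8 − 16.8 × 0.201 = 8.42 V.
V_SD = 8.42 V ≥ V_ov = 2.41 V, confirming saturation.

I_D = 16.8 mA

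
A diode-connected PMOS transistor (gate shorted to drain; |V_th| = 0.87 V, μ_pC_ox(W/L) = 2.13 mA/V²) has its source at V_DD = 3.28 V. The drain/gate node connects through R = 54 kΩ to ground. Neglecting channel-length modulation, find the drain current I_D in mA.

With gate tied to drain, V_SG = V_SD ≥ V_SG − |V_th|, so the device is in saturation.
KCL at the drain: ½ k_p (V_SG − |V_th|)² = (V_DD − V_SG)/R.
Let x = V_SG − 0.87. Then 57.5 x² + x − 2.41 = 0, giving x = 0.196 V (positive root), so V_SG = 1.07 V.
I_D = (V_DD − V_SG)/R = (3.28 − 1.07) / 54 = 0.041 mA.

I_D = 0.0410 mA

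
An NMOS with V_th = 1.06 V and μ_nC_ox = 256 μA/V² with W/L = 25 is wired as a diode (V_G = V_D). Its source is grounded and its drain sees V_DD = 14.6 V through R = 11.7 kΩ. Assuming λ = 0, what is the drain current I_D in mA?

With gate tied to drain, V_GS = V_DS ≥ V_GS − V_th, so the device is in saturation.
k_n = μ_nC_ox · (W/L) = 6.4 mA/V².
KCL at the drain: ½ k_n (V_GS − V_th)² = (V_DD − V_GS)/R.
Let x = V_GS − 1.06. Then 37.4 x² + x − 13.54 = 0, giving x = 0.588 V (positive root), so V_GS = 1.65 V.
I_D = (V_DD − V_GS)/R = (14.6 − 1.65) / 11.7 = 1.11 mA.

I_D = 1.11 mA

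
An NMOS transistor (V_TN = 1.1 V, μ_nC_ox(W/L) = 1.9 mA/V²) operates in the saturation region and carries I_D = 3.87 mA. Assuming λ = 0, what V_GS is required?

In saturation I_D = ½ k_n (V_GS − V_TN)², so V_GS − V_TN = √(2 I_D / k_n) = √(2 × 3.87 / 1.9) = 2.02 V.
V_GS = 1.1 + 2.02 = 3.12 V.

V_GS = 3.12 V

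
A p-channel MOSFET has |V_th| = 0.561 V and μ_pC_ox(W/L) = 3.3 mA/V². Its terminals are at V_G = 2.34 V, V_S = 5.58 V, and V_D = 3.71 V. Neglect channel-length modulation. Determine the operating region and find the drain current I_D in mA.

V_SG = V_S − V_G = 5.58 − 2.34 = 3.24 V; V_SD = V_S − V_D = 5.58 − 3.71 = 1.87 V.
V_ov = V_SG − |V_th| = 3.24 − 0.561 = 2.68 V.
Since V_SD = 1.87 V < V_ov = 2.68 V, the device is in the triode region.
I_D = k_p [V_ov · V_SD − ½ V_SD²] = 3.3 × [2.68 × 1.87 − 0.5 × 1.87²] = 10.8 mA.

Triode; I_D = 10.8 mA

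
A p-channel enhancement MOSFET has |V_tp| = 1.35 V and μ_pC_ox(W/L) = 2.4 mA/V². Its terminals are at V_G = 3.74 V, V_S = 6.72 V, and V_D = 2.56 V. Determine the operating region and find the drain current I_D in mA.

V_SG = V_S − V_G = 6.72 − 3.74 = 2.98 V; V_SD = V_S − V_D = 6.72 − 2.56 = 4.16 V.
V_ov = V_SG − |V_tp| = 2.98 − 1.35 = 1.63 V.
Since V_SD = 4.16 V ≥ V_ov = 1.63 V, the device is in saturation.
I_D = ½ k_p V_ov² = 0.5 × 2.4 × 1.63² = 3.19 mA.

Saturation; I_D = 3.19 mA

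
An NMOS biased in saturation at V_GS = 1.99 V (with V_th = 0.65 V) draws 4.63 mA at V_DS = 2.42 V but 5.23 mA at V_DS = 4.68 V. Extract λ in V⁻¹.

With V_GS fixed, I_D ∝ (1 + λ V_DS) in saturation, so I_D2/I_D1 = (1 + λ V_DS2)/(1 + λ V_DS1).
5.23/4.63 = 1.13 = (1 + 4.68 λ)/(1 + 2.42 λ).
Solving: λ (I_D1 V_DS2 − I_D2 V_DS1) = I_D2 − I_D1, so λ = (5.23 − 4.63) / (4.63 × 4.68 − 5.23 × 2.42) = 0.6 / 9.01 = 0.0666 V⁻¹.

λ = 0.0666 V⁻¹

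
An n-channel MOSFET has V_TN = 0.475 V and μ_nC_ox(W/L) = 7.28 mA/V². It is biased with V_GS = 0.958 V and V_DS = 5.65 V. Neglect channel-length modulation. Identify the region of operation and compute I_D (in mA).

V_ov = V_GS − V_TN = 0.958 − 0.475 = 0.483 V.
Since V_DS = 5.65 V ≥ V_ov = 0.483 V, the device is in saturation.
I_D = ½ k_n V_ov² = 0.5 × 7.28 × 0.483² = 0.849 mA.

Saturation; I_D = 0.849 mA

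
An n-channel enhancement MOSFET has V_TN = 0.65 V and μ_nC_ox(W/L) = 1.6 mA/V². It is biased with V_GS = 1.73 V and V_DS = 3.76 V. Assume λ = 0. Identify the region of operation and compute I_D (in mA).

Saturation; I_D = 0.933 mA

V_ov = V_GS − V_TN = 1.73 − 0.65 = 1.08 V.
Since V_DS = 3.76 V ≥ V_ov = 1.08 V, the device is in saturation.
I_D = ½ k_n V_ov² = 0.5 × 1.6 × 1.08² = 0.933 mA.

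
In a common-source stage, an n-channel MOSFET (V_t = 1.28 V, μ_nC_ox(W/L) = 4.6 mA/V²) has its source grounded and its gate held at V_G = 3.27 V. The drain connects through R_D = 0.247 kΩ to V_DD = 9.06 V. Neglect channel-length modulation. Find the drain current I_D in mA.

V_GS = V_G = 3.27 V, so V_ov = 3.27 − 1.28 = 1.99 V.
Assume saturation: I_D = ½ k_n V_ov² = 0.5 × 4.6 × 1.99² = 9.11 mA, giving V_DS = V_DD − I_D R_D = 9.06 − 9.11 × 0.247 = 6.81 V.
V_DS = 6.81 V ≥ V_ov = 1.99 V, confirming saturation.

I_D = 9.11 mA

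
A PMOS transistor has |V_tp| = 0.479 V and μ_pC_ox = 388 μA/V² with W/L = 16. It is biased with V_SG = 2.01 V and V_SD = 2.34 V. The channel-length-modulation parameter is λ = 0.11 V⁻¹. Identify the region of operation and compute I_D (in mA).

k_p = μ_pC_ox · (W/L) = 6.208 mA/V².
V_ov = V_SG − |V_tp| = 2.01 − 0.479 = 1.53 V.
Since V_SD = 2.34 V ≥ V_ov = 1.53 V, the device is in saturation.
I_D = ½ k_p V_ov² (1 + λ V_SD) = 0.5 × 6.208 × 1.53² × (1 + 0.11 × 2.34) = 9.15 mA.

Saturation; I_D = 9.15 mA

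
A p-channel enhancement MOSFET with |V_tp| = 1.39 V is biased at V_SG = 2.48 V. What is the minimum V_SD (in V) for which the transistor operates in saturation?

The boundary between triode and saturation is V_SD = V_SG − |V_tp| = V_ov.
V_ov = 2.48 − 1.39 = 1.09 V.

V_SD,sat = 1.09 V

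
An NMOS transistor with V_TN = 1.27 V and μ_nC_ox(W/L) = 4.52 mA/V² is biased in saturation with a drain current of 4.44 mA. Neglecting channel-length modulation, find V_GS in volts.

In saturation I_D = ½ k_n (V_GS − V_TN)², so V_GS − V_TN = √(2 I_D / k_n) = √(2 × 4.44 / 4.52) = 1.4 V.
V_GS = 1.27 + 1.4 = 2.67 V.

V_GS = 2.67 V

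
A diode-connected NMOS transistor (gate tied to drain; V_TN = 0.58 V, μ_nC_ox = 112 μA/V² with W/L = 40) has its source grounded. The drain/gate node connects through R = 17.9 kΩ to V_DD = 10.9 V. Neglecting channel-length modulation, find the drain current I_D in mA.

With gate tied to drain, V_GS = V_DS ≥ V_GS − V_TN, so the device is in saturation.
k_n = μ_nC_ox · (W/L) = 4.48 mA/V².
KCL at the drain: ½ k_n (V_GS − V_TN)² = (V_DD − V_GS)/R.
Let x = V_GS − 0.58. Then 40.1 x² + x − 10.32 = 0, giving x = 0.495 V (positive root), so V_GS = 1.08 V.
I_D = (V_DD − V_GS)/R = (10.9 − 1.08) / 17.9 = 0.549 mA.

I_D = 0.549 mA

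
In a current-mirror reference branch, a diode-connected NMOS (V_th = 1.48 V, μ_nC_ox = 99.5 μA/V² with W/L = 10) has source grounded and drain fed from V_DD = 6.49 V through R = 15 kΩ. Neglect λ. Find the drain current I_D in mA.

With gate tied to drain, V_GS = V_DS ≥ V_GS − V_th, so the device is in saturation.
k_n = μ_nC_ox · (W/L) = 0.995 mA/V².
KCL at the drain: ½ k_n (V_GS − V_th)² = (V_DD − V_GS)/R.
Let x = V_GS − 1.48. Then 7.46 x² + x − 5.01 = 0, giving x = 0.755 V (positive root), so V_GS = 2.24 V.
I_D = (V_DD − V_GS)/R = (6.49 − 2.24) / 15 = 0.284 mA.

I_D = 0.284 mA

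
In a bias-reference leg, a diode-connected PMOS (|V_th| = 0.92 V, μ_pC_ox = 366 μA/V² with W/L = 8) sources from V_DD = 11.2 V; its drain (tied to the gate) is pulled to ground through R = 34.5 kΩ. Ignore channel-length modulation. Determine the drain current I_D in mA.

With gate tied to drain, V_SG = V_SD ≥ V_SG − |V_th|, so the device is in saturation.
k_p = μ_pC_ox · (W/L) = 2.928 mA/V².
KCL at the drain: ½ k_p (V_SG − |V_th|)² = (V_DD − V_SG)/R.
Let x = V_SG − 0.92. Then 50.5 x² + x − 10.28 = 0, giving x = 0.441 V (positive root), so V_SG = 1.36 V.
I_D = (V_DD − V_SG)/R = (11.2 − 1.36) / 34.5 = 0.285 mA.

I_D = 0.285 mA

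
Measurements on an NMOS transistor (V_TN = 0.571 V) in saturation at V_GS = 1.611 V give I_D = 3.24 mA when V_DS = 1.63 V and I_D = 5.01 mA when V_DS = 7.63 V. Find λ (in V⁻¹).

With V_GS fixed, I_D ∝ (1 + λ V_DS) in saturation, so I_D2/I_D1 = (1 + λ V_DS2)/(1 + λ V_DS1).
5.01/3.24 = 1.546 = (1 + 7.63 λ)/(1 + 1.63 λ).
Solving: λ (I_D1 V_DS2 − I_D2 V_DS1) = I_D2 − I_D1, so λ = (5.01 − 3.24) / (3.24 × 7.63 − 5.01 × 1.63) = 1.77 / 16.6 = 0.107 V⁻¹.

λ = 0.107 V⁻¹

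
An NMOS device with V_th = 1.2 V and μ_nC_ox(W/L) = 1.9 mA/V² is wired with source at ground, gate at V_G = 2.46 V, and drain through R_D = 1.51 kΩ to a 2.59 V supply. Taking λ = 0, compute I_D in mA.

V_GS = V_G = 2.46 V, so V_ov = 2.46 − 1.2 = 1.26 V.
Assume saturation: I_D = ½ k_n V_ov² = 0.5 × 1.9 × 1.26² = 1.51 mA, giving V_DS = V_DD − I_D R_D = 2.59 − 1.51 × 1.51 = 0.313 V.
But 0.313 V < V_ov = 1.26 V, so the device is actually in triode.
In triode I_D = k_n[V_ov V_DS − ½ V_DS²] and I_D = (V_DD − V_DS)/R_D. Equating: 1.43 V_DS² − 4.615 V_DS + 2.59 = 0, giving V_DS = 0.724 V (the root below V_ov).
I_D = (2.59 − 0.724) / 1.51 = 1.24 mA.

I_D = 1.24 mA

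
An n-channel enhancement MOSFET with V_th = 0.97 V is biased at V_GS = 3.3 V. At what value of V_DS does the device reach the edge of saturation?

The boundary between triode and saturation is V_DS = V_GS − V_th = V_ov.
V_ov = 3.3 − 0.97 = 2.33 V.

V_DS,sat = 2.33 V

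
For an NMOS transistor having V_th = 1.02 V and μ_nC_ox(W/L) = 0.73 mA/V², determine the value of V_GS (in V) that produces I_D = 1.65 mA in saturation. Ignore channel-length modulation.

V_GS = 3.15 V

In saturation I_D = ½ k_n (V_GS − V_th)², so V_GS − V_th = √(2 I_D / k_n) = √(2 × 1.65 / 0.73) = 2.13 V.
V_GS = 1.02 + 2.13 = 3.15 V.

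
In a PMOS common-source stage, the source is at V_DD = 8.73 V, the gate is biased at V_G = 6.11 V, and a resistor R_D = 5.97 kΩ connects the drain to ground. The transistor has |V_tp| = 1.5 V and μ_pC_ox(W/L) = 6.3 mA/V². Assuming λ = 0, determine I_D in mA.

V_SG = V_DD − V_G = 8.73 − 6.11 = 2.62 V, so V_ov = 2.62 − 1.5 = 1.12 V.
Assume saturation: I_D = ½ k_p V_ov² = 0.5 × 6.3 × 1.12² = 3.95 mA, giving V_SD = V_DD − I_D R_D = 8.73 − 3.95 × 5.97 = -14.9 V.
But -14.9 V < V_ov = 1.12 V, so the device is actually in triode.
In triode I_D = k_p[V_ov V_SD − ½ V_SD²] and I_D = (V_DD − V_SD)/R_D. Equating: 18.8 V_SD² − 43.12 V_SD + 8.73 = 0, giving V_SD = 0.224 V (the root below V_ov).
I_D = (8.73 − 0.224) / 5.97 = 1.42 mA.

I_D = 1.42 mA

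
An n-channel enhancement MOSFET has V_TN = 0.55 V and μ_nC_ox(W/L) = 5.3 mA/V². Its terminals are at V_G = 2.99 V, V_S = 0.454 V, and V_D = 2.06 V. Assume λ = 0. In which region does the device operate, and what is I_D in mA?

Triode; I_D = 10.1 mA

V_GS = V_G − V_S = 2.99 − 0.454 = 2.54 V; V_DS = V_D − V_S = 2.06 − 0.454 = 1.61 V.
V_ov = V_GS − V_TN = 2.54 − 0.55 = 1.99 V.
Since V_DS = 1.61 V < V_ov = 1.99 V, the device is in the triode region.
I_D = k_n [V_ov · V_DS − ½ V_DS²] = 5.3 × [1.99 × 1.61 − 0.5 × 1.61²] = 10.1 mA.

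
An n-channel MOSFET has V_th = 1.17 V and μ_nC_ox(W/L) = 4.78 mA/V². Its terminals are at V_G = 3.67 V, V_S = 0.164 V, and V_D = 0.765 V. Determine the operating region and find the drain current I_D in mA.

Triode; I_D = 5.85 mA

V_GS = V_G − V_S = 3.67 − 0.164 = 3.51 V; V_DS = V_D − V_S = 0.765 − 0.164 = 0.601 V.
V_ov = V_GS − V_th = 3.51 − 1.17 = 2.34 V.
Since V_DS = 0.601 V < V_ov = 2.34 V, the device is in the triode region.
I_D = k_n [V_ov · V_DS − ½ V_DS²] = 4.78 × [2.34 × 0.601 − 0.5 × 0.601²] = 5.85 mA.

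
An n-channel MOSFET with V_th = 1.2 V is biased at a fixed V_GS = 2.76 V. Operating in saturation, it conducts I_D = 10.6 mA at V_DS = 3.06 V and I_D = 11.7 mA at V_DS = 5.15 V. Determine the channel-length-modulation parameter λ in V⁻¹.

With V_GS fixed, I_D ∝ (1 + λ V_DS) in saturation, so I_D2/I_D1 = (1 + λ V_DS2)/(1 + λ V_DS1).
11.7/10.6 = 1.104 = (1 + 5.15 λ)/(1 + 3.06 λ).
Solving: λ (I_D1 V_DS2 − I_D2 V_DS1) = I_D2 − I_D1, so λ = (11.7 − 10.6) / (10.6 × 5.15 − 11.7 × 3.06) = 1.1 / 18.8 = 0.0585 V⁻¹.

λ = 0.0585 V⁻¹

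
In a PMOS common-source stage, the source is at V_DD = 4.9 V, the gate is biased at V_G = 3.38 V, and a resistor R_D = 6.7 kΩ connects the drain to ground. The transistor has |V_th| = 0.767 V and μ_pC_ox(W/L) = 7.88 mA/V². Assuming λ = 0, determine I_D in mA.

I_D = 0.712 mA

V_SG = V_DD − V_G = 4.9 − 3.38 = 1.52 V, so V_ov = 1.52 − 0.767 = 0.753 V.
Assume saturation: I_D = ½ k_p V_ov² = 0.5 × 7.88 × 0.753² = 2.23 mA, giving V_SD = V_DD − I_D R_D = 4.9 − 2.23 × 6.7 = -10.1 V.
But -10.1 V < V_ov = 0.753 V, so the device is actually in triode.
In triode I_D = k_p[V_ov V_SD − ½ V_SD²] and I_D = (V_DD − V_SD)/R_D. Equating: 26.4 V_SD² − 40.76 V_SD + 4.9 = 0, giving V_SD = 0.131 V (the root below V_ov).
I_D = (4.9 − 0.131) / 6.7 = 0.712 mA.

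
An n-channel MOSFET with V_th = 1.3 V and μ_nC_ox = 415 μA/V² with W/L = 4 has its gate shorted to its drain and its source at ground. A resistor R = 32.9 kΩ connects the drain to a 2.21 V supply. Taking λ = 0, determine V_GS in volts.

With gate tied to drain, V_GS = V_DS ≥ V_GS − V_th, so the device is in saturation.
k_n = μ_nC_ox · (W/L) = 1.66 mA/V².
KCL at the drain: ½ k_n (V_GS − V_th)² = (V_DD − V_GS)/R.
Let x = V_GS − 1.3. Then 27.3 x² + x − 0.91 = 0, giving x = 0.165 V (positive root), so V_GS = 1.47 V.
I_D = (V_DD − V_GS)/R = (2.21 − 1.47) / 32.9 = 0.0226 mA.

V_GS = 1.47 V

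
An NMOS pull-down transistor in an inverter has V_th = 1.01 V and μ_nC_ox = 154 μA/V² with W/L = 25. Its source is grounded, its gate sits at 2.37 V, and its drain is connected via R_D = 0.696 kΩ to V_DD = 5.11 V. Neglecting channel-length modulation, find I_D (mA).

V_GS = V_G = 2.37 V, so V_ov = 2.37 − 1.01 = 1.36 V.
k_n = μ_nC_ox · (W/L) = 3.85 mA/V².
Assume saturation: I_D = ½ k_n V_ov² = 0.5 × 3.85 × 1.36² = 3.56 mA, giving V_DS = V_DD − I_D R_D = 5.11 − 3.56 × 0.696 = 2.63 V.
V_DS = 2.63 V ≥ V_ov = 1.36 V, confirming saturation.

I_D = 3.56 mA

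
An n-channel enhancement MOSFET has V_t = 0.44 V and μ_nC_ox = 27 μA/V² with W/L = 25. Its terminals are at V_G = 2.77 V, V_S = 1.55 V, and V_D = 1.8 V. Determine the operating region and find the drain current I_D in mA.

Triode; I_D = 0.111 mA

V_GS = V_G − V_S = 2.77 − 1.55 = 1.22 V; V_DS = V_D − V_S = 1.8 − 1.55 = 0.25 V.
k_n = μ_nC_ox · (W/L) = 0.675 mA/V².
V_ov = V_GS − V_t = 1.22 − 0.44 = 0.78 V.
Since V_DS = 0.25 V < V_ov = 0.78 V, the device is in the triode region.
I_D = k_n [V_ov · V_DS − ½ V_DS²] = 0.675 × [0.78 × 0.25 − 0.5 × 0.25²] = 0.111 mA.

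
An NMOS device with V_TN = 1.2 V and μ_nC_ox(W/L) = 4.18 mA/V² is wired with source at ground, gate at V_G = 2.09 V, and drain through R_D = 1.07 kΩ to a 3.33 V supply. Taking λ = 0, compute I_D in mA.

I_D = 1.66 mA

V_GS = V_G = 2.09 V, so V_ov = 2.09 − 1.2 = 0.89 V.
Assume saturation: I_D = ½ k_n V_ov² = 0.5 × 4.18 × 0.89² = 1.66 mA, giving V_DS = V_DD − I_D R_D = 3.33 − 1.66 × 1.07 = 1.56 V.
V_DS = 1.56 V ≥ V_ov = 0.89 V, confirming saturation.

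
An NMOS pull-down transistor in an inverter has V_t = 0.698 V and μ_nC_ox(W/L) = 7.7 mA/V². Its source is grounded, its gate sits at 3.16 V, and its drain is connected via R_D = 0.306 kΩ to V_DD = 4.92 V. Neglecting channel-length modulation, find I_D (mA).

I_D = 13.3 mA

V_GS = V_G = 3.16 V, so V_ov = 3.16 − 0.698 = 2.46 V.
Assume saturation: I_D = ½ k_n V_ov² = 0.5 × 7.7 × 2.46² = 23.3 mA, giving V_DS = V_DD − I_D R_D = 4.92 − 23.3 × 0.306 = -2.22 V.
But -2.22 V < V_ov = 2.46 V, so the device is actually in triode.
In triode I_D = k_n[V_ov V_DS − ½ V_DS²] and I_D = (V_DD − V_DS)/R_D. Equating: 1.18 V_DS² − 6.801 V_DS + 4.92 = 0, giving V_DS = 0.848 V (the root below V_ov).
I_D = (4.92 − 0.848) / 0.306 = 13.3 mA.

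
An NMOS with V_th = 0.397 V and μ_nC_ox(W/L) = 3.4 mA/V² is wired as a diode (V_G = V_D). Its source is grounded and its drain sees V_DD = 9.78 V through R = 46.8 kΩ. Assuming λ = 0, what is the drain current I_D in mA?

With gate tied to drain, V_GS = V_DS ≥ V_GS − V_th, so the device is in saturation.
KCL at the drain: ½ k_n (V_GS − V_th)² = (V_DD − V_GS)/R.
Let x = V_GS − 0.397. Then 79.6 x² + x − 9.383 = 0, giving x = 0.337 V (positive root), so V_GS = 0.734 V.
I_D = (V_DD − V_GS)/R = (9.78 − 0.734) / 46.8 = 0.193 mA.

I_D = 0.193 mA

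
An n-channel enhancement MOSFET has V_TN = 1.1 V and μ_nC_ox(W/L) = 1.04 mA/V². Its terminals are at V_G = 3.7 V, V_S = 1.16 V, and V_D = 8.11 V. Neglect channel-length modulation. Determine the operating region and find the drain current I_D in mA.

Saturation; I_D = 1.08 mA

V_GS = V_G − V_S = 3.7 − 1.16 = 2.54 V; V_DS = V_D − V_S = 8.11 − 1.16 = 6.95 V.
V_ov = V_GS − V_TN = 2.54 − 1.1 = 1.44 V.
Since V_DS = 6.95 V ≥ V_ov = 1.44 V, the device is in saturation.
I_D = ½ k_n V_ov² = 0.5 × 1.04 × 1.44² = 1.08 mA.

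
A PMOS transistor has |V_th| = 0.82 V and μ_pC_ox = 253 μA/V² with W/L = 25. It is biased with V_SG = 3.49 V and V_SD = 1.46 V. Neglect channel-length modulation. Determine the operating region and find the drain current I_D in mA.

k_p = μ_pC_ox · (W/L) = 6.325 mA/V².
V_ov = V_SG − |V_th| = 3.49 − 0.82 = 2.67 V.
Since V_SD = 1.46 V < V_ov = 2.67 V, the device is in the triode region.
I_D = k_p [V_ov · V_SD − ½ V_SD²] = 6.325 × [2.67 × 1.46 − 0.5 × 1.46²] = 17.9 mA.

Triode; I_D = 17.9 mA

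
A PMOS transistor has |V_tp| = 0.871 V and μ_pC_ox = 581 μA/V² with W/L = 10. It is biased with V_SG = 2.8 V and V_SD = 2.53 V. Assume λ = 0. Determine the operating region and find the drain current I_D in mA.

Saturation; I_D = 10.8 mA

k_p = μ_pC_ox · (W/L) = 5.81 mA/V².
V_ov = V_SG − |V_tp| = 2.8 − 0.871 = 1.93 V.
Since V_SD = 2.53 V ≥ V_ov = 1.93 V, the device is in saturation.
I_D = ½ k_p V_ov² = 0.5 × 5.81 × 1.93² = 10.8 mA.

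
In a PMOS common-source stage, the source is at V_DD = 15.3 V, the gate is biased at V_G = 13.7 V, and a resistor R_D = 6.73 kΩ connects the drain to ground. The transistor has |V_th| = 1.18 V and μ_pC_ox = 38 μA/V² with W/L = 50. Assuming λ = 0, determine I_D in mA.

V_SG = V_DD − V_G = 15.3 − 13.7 = 1.6 V, so V_ov = 1.6 − 1.18 = 0.42 V.
k_p = μ_pC_ox · (W/L) = 1.9 mA/V².
Assume saturation: I_D = ½ k_p V_ov² = 0.5 × 1.9 × 0.42² = 0.168 mA, giving V_SD = V_DD − I_D R_D = 15.3 − 0.168 × 6.73 = 14.2 V.
V_SD = 14.2 V ≥ V_ov = 0.42 V, confirming saturation.

I_D = 0.168 mA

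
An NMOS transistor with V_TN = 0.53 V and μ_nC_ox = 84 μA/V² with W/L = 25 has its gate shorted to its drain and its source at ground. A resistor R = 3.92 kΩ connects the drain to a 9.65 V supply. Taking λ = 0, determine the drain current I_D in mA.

With gate tied to drain, V_GS = V_DS ≥ V_GS − V_TN, so the device is in saturation.
k_n = μ_nC_ox · (W/L) = 2.1 mA/V².
KCL at the drain: ½ k_n (V_GS − V_TN)² = (V_DD − V_GS)/R.
Let x = V_GS − 0.53. Then 4.12 x² + x − 9.12 = 0, giving x = 1.37 V (positive root), so V_GS = 1.9 V.
I_D = (V_DD − V_GS)/R = (9.65 − 1.9) / 3.92 = 1.98 mA.

I_D = 1.98 mA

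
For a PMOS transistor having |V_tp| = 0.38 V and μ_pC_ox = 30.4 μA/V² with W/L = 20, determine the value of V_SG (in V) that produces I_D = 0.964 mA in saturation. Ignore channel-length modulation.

V_SG = 2.16 V

k_p = μ_pC_ox · (W/L) = 0.608 mA/V².
In saturation I_D = ½ k_p (V_SG − |V_tp|)², so V_SG − |V_tp| = √(2 I_D / k_p) = √(2 × 0.964 / 0.608) = 1.78 V.
V_SG = 0.38 + 1.78 = 2.16 V.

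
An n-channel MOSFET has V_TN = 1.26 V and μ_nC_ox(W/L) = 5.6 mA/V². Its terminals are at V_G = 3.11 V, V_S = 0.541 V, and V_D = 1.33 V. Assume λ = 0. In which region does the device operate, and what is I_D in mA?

V_GS = V_G − V_S = 3.11 − 0.541 = 2.57 V; V_DS = V_D − V_S = 1.33 − 0.541 = 0.789 V.
V_ov = V_GS − V_TN = 2.57 − 1.26 = 1.31 V.
Since V_DS = 0.789 V < V_ov = 1.31 V, the device is in the triode region.
I_D = k_n [V_ov · V_DS − ½ V_DS²] = 5.6 × [1.31 × 0.789 − 0.5 × 0.789²] = 4.04 mA.

Triode; I_D = 4.04 mA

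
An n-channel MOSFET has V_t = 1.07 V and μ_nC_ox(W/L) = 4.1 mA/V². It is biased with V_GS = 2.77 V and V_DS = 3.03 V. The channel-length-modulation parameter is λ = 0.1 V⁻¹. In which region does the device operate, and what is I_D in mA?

Saturation; I_D = 7.72 mA

V_ov = V_GS − V_t = 2.77 − 1.07 = 1.7 V.
Since V_DS = 3.03 V ≥ V_ov = 1.7 V, the device is in saturation.
I_D = ½ k_n V_ov² (1 + λ V_DS) = 0.5 × 4.1 × 1.7² × (1 + 0.1 × 3.03) = 7.72 mA.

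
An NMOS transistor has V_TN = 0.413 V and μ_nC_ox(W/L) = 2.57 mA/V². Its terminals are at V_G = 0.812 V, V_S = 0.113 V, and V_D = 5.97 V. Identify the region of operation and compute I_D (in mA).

Saturation; I_D = 0.105 mA

V_GS = V_G − V_S = 0.812 − 0.113 = 0.699 V; V_DS = V_D − V_S = 5.97 − 0.113 = 5.86 V.
V_ov = V_GS − V_TN = 0.699 − 0.413 = 0.286 V.
Since V_DS = 5.86 V ≥ V_ov = 0.286 V, the device is in saturation.
I_D = ½ k_n V_ov² = 0.5 × 2.57 × 0.286² = 0.105 mA.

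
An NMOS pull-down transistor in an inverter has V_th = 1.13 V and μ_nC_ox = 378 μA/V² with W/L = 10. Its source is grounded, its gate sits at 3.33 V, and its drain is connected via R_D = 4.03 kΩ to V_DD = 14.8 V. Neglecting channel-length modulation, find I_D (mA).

I_D = 3.55 mA

V_GS = V_G = 3.33 V, so V_ov = 3.33 − 1.13 = 2.2 V.
k_n = μ_nC_ox · (W/L) = 3.78 mA/V².
Assume saturation: I_D = ½ k_n V_ov² = 0.5 × 3.78 × 2.2² = 9.15 mA, giving V_DS = V_DD − I_D R_D = 14.8 − 9.15 × 4.03 = -22.1 V.
But -22.1 V < V_ov = 2.2 V, so the device is actually in triode.
In triode I_D = k_n[V_ov V_DS − ½ V_DS²] and I_D = (V_DD − V_DS)/R_D. Equating: 7.62 V_DS² − 34.51 V_DS + 14.8 = 0, giving V_DS = 0.48 V (the root below V_ov).
I_D = (14.8 − 0.48) / 4.03 = 3.55 mA.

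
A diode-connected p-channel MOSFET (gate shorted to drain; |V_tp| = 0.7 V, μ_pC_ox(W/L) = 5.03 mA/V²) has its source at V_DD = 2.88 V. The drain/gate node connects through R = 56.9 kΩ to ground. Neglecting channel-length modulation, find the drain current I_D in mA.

I_D = 0.0362 mA

With gate tied to drain, V_SG = V_SD ≥ V_SG − |V_tp|, so the device is in saturation.
KCL at the drain: ½ k_p (V_SG − |V_tp|)² = (V_DD − V_SG)/R.
Let x = V_SG − 0.7. Then 143 x² + x − 2.18 = 0, giving x = 0.12 V (positive root), so V_SG = 0.82 V.
I_D = (V_DD − V_SG)/R = (2.88 − 0.82) / 56.9 = 0.0362 mA.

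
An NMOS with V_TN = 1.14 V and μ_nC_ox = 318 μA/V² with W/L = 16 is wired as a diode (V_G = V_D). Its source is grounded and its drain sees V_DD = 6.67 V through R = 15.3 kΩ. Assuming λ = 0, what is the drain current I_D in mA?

With gate tied to drain, V_GS = V_DS ≥ V_GS − V_TN, so the device is in saturation.
k_n = μ_nC_ox · (W/L) = 5.088 mA/V².
KCL at the drain: ½ k_n (V_GS − V_TN)² = (V_DD − V_GS)/R.
Let x = V_GS − 1.14. Then 38.9 x² + x − 5.53 = 0, giving x = 0.364 V (positive root), so V_GS = 1.5 V.
I_D = (V_DD − V_GS)/R = (6.67 − 1.5) / 15.3 = 0.338 mA.

I_D = 0.338 mA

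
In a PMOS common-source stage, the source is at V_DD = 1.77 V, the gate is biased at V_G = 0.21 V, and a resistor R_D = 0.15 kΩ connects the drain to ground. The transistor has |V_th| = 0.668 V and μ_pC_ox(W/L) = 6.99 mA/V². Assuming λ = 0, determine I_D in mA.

I_D = 2.78 mA

V_SG = V_DD − V_G = 1.77 − 0.21 = 1.56 V, so V_ov = 1.56 − 0.668 = 0.892 V.
Assume saturation: I_D = ½ k_p V_ov² = 0.5 × 6.99 × 0.892² = 2.78 mA, giving V_SD = V_DD − I_D R_D = 1.77 − 2.78 × 0.15 = 1.35 V.
V_SD = 1.35 V ≥ V_ov = 0.892 V, confirming saturation.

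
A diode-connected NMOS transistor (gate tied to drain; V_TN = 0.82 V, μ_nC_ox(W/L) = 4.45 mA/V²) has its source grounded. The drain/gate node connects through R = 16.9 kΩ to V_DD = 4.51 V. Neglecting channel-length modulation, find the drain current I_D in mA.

I_D = 0.201 mA

With gate tied to drain, V_GS = V_DS ≥ V_GS − V_TN, so the device is in saturation.
KCL at the drain: ½ k_n (V_GS − V_TN)² = (V_DD − V_GS)/R.
Let x = V_GS − 0.82. Then 37.6 x² + x − 3.69 = 0, giving x = 0.3 V (positive root), so V_GS = 1.12 V.
I_D = (V_DD − V_GS)/R = (4.51 − 1.12) / 16.9 = 0.201 mA.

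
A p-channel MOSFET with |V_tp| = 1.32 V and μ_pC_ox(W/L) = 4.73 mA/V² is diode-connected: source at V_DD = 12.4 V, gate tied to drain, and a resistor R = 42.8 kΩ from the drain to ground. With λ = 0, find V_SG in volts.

With gate tied to drain, V_SG = V_SD ≥ V_SG − |V_tp|, so the device is in saturation.
KCL at the drain: ½ k_p (V_SG − |V_tp|)² = (V_DD − V_SG)/R.
Let x = V_SG − 1.32. Then 101 x² + x − 11.08 = 0, giving x = 0.326 V (positive root), so V_SG = 1.65 V.
I_D = (V_DD − V_SG)/R = (12.4 − 1.65) / 42.8 = 0.251 mA.

V_SG = 1.65 V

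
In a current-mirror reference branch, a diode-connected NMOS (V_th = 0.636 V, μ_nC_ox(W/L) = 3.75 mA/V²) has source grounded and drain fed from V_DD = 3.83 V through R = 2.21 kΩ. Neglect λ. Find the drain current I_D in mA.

I_D = 1.10 mA

With gate tied to drain, V_GS = V_DS ≥ V_GS − V_th, so the device is in saturation.
KCL at the drain: ½ k_n (V_GS − V_th)² = (V_DD − V_GS)/R.
Let x = V_GS − 0.636. Then 4.14 x² + x − 3.194 = 0, giving x = 0.766 V (positive root), so V_GS = 1.4 V.
I_D = (V_DD − V_GS)/R = (3.83 − 1.4) / 2.21 = 1.1 mA.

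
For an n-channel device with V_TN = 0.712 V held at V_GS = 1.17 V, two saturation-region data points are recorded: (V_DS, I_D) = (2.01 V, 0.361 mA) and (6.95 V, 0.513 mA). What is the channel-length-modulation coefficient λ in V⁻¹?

λ = 0.103 V⁻¹

With V_GS fixed, I_D ∝ (1 + λ V_DS) in saturation, so I_D2/I_D1 = (1 + λ V_DS2)/(1 + λ V_DS1).
0.513/0.361 = 1.421 = (1 + 6.95 λ)/(1 + 2.01 λ).
Solving: λ (I_D1 V_DS2 − I_D2 V_DS1) = I_D2 − I_D1, so λ = (0.513 − 0.361) / (0.361 × 6.95 − 0.513 × 2.01) = 0.152 / 1.48 = 0.103 V⁻¹.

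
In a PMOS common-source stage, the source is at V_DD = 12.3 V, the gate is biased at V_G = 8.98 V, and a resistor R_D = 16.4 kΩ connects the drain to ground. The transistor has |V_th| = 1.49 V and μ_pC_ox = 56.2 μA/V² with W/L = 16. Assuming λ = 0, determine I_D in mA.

I_D = 0.719 mA

V_SG = V_DD − V_G = 12.3 − 8.98 = 3.32 V, so V_ov = 3.32 − 1.49 = 1.83 V.
k_p = μ_pC_ox · (W/L) = 0.8992 mA/V².
Assume saturation: I_D = ½ k_p V_ov² = 0.5 × 0.8992 × 1.83² = 1.51 mA, giving V_SD = V_DD − I_D R_D = 12.3 − 1.51 × 16.4 = -12.4 V.
But -12.4 V < V_ov = 1.83 V, so the device is actually in triode.
In triode I_D = k_p[V_ov V_SD − ½ V_SD²] and I_D = (V_DD − V_SD)/R_D. Equating: 7.37 V_SD² − 27.99 V_SD + 12.3 = 0, giving V_SD = 0.507 V (the root below V_ov).
I_D = (12.3 − 0.507) / 16.4 = 0.719 mA.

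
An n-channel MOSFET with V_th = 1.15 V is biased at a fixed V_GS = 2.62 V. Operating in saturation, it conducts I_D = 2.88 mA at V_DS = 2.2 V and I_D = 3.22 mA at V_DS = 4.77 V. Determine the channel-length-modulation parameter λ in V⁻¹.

λ = 0.0511 V⁻¹

With V_GS fixed, I_D ∝ (1 + λ V_DS) in saturation, so I_D2/I_D1 = (1 + λ V_DS2)/(1 + λ V_DS1).
3.22/2.88 = 1.118 = (1 + 4.77 λ)/(1 + 2.2 λ).
Solving: λ (I_D1 V_DS2 − I_D2 V_DS1) = I_D2 − I_D1, so λ = (3.22 − 2.88) / (2.88 × 4.77 − 3.22 × 2.2) = 0.34 / 6.65 = 0.0511 V⁻¹.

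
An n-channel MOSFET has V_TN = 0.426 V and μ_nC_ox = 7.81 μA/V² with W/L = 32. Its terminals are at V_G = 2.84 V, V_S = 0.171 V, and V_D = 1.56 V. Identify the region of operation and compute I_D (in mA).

V_GS = V_G − V_S = 2.84 − 0.171 = 2.67 V; V_DS = V_D − V_S = 1.56 − 0.171 = 1.39 V.
k_n = μ_nC_ox · (W/L) = 0.2499 mA/V².
V_ov = V_GS − V_TN = 2.67 − 0.426 = 2.24 V.
Since V_DS = 1.39 V < V_ov = 2.24 V, the device is in the triode region.
I_D = k_n [V_ov · V_DS − ½ V_DS²] = 0.2499 × [2.24 × 1.39 − 0.5 × 1.39²] = 0.538 mA.

Triode; I_D = 0.538 mA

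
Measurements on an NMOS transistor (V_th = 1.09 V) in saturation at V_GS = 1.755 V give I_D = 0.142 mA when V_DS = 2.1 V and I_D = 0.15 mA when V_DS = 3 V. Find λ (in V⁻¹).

λ = 0.0721 V⁻¹

With V_GS fixed, I_D ∝ (1 + λ V_DS) in saturation, so I_D2/I_D1 = (1 + λ V_DS2)/(1 + λ V_DS1).
0.15/0.142 = 1.056 = (1 + 3 λ)/(1 + 2.1 λ).
Solving: λ (I_D1 V_DS2 − I_D2 V_DS1) = I_D2 − I_D1, so λ = (0.15 − 0.142) / (0.142 × 3 − 0.15 × 2.1) = 0.008 / 0.111 = 0.0721 V⁻¹.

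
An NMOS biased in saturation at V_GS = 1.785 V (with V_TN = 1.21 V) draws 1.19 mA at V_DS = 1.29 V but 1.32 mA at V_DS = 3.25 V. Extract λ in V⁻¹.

λ = 0.0601 V⁻¹

With V_GS fixed, I_D ∝ (1 + λ V_DS) in saturation, so I_D2/I_D1 = (1 + λ V_DS2)/(1 + λ V_DS1).
1.32/1.19 = 1.109 = (1 + 3.25 λ)/(1 + 1.29 λ).
Solving: λ (I_D1 V_DS2 − I_D2 V_DS1) = I_D2 − I_D1, so λ = (1.32 − 1.19) / (1.19 × 3.25 − 1.32 × 1.29) = 0.13 / 2.16 = 0.0601 V⁻¹.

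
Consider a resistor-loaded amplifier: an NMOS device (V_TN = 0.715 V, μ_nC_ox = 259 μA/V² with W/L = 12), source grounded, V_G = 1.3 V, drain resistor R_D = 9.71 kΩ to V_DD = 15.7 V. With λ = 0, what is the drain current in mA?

V_GS = V_G = 1.3 V, so V_ov = 1.3 − 0.715 = 0.585 V.
k_n = μ_nC_ox · (W/L) = 3.108 mA/V².
Assume saturation: I_D = ½ k_n V_ov² = 0.5 × 3.108 × 0.585² = 0.532 mA, giving V_DS = V_DD − I_D R_D = 15.7 − 0.532 × 9.71 = 10.5 V.
V_DS = 10.5 V ≥ V_ov = 0.585 V, confirming saturation.

I_D = 0.532 mA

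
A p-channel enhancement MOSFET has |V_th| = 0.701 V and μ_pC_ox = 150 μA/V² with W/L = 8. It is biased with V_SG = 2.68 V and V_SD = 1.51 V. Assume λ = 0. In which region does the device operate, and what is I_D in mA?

Triode; I_D = 2.22 mA

k_p = μ_pC_ox · (W/L) = 1.2 mA/V².
V_ov = V_SG − |V_th| = 2.68 − 0.701 = 1.98 V.
Since V_SD = 1.51 V < V_ov = 1.98 V, the device is in the triode region.
I_D = k_p [V_ov · V_SD − ½ V_SD²] = 1.2 × [1.98 × 1.51 − 0.5 × 1.51²] = 2.22 mA.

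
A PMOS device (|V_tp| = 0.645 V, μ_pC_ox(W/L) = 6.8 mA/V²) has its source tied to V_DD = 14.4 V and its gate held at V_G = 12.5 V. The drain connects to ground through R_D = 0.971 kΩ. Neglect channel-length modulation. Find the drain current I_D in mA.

I_D = 5.36 mA

V_SG = V_DD − V_G = 14.4 − 12.5 = 1.9 V, so V_ov = 1.9 − 0.645 = 1.26 V.
Assume saturation: I_D = ½ k_p V_ov² = 0.5 × 6.8 × 1.26² = 5.36 mA, giving V_SD = V_DD − I_D R_D = 14.4 − 5.36 × 0.971 = 9.2 V.
V_SD = 9.2 V ≥ V_ov = 1.26 V, confirming saturation.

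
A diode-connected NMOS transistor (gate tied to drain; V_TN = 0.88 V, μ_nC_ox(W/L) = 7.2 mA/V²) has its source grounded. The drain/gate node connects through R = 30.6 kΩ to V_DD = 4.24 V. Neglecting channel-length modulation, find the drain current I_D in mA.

With gate tied to drain, V_GS = V_DS ≥ V_GS − V_TN, so the device is in saturation.
KCL at the drain: ½ k_n (V_GS − V_TN)² = (V_DD − V_GS)/R.
Let x = V_GS − 0.88. Then 110 x² + x − 3.36 = 0, giving x = 0.17 V (positive root), so V_GS = 1.05 V.
I_D = (V_DD − V_GS)/R = (4.24 − 1.05) / 30.6 = 0.104 mA.

I_D = 0.104 mA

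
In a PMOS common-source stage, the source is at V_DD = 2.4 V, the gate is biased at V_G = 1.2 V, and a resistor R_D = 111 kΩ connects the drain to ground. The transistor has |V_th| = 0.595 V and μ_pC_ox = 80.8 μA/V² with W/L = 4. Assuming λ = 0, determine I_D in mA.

V_SG = V_DD − V_G = 2.4 − 1.2 = 1.2 V, so V_ov = 1.2 − 0.595 = 0.605 V.
k_p = μ_pC_ox · (W/L) = 0.3232 mA/V².
Assume saturation: I_D = ½ k_p V_ov² = 0.5 × 0.3232 × 0.605² = 0.0591 mA, giving V_SD = V_DD − I_D R_D = 2.4 − 0.0591 × 111 = -4.17 V.
But -4.17 V < V_ov = 0.605 V, so the device is actually in triode.
In triode I_D = k_p[V_ov V_SD − ½ V_SD²] and I_D = (V_DD − V_SD)/R_D. Equating: 17.9 V_SD² − 22.7 V_SD + 2.4 = 0, giving V_SD = 0.116 V (the root below V_ov).
I_D = (2.4 − 0.116) / 111 = 0.0206 mA.

I_D = 0.0206 mA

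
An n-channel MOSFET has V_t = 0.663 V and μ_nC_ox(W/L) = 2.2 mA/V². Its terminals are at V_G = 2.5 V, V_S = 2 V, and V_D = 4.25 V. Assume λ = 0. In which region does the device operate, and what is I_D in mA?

V_GS = V_G − V_S = 2.5 − 2 = 0.5 V; V_DS = V_D − V_S = 4.25 − 2 = 2.25 V.
V_GS = 0.5 V < V_t = 0.663 V, so the transistor is in cutoff.

Cutoff; I_D = 0 mA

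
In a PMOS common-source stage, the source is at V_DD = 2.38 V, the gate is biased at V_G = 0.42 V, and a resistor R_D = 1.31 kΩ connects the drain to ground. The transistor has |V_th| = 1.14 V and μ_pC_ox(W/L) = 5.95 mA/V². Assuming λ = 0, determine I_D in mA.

V_SG = V_DD − V_G = 2.38 − 0.42 = 1.96 V, so V_ov = 1.96 − 1.14 = 0.82 V.
Assume saturation: I_D = ½ k_p V_ov² = 0.5 × 5.95 × 0.82² = 2 mA, giving V_SD = V_DD − I_D R_D = 2.38 − 2 × 1.31 = -0.241 V.
But -0.241 V < V_ov = 0.82 V, so the device is actually in triode.
In triode I_D = k_p[V_ov V_SD − ½ V_SD²] and I_D = (V_DD − V_SD)/R_D. Equating: 3.9 V_SD² − 7.391 V_SD + 2.38 = 0, giving V_SD = 0.411 V (the root below V_ov).
I_D = (2.38 − 0.411) / 1.31 = 1.5 mA.

I_D = 1.50 mA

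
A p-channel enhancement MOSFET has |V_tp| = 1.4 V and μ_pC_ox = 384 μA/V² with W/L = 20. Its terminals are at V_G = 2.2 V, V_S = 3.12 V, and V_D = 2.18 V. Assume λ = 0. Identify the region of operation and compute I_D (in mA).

Cutoff; I_D = 0 mA

V_SG = V_S − V_G = 3.12 − 2.2 = 0.92 V; V_SD = V_S − V_D = 3.12 − 2.18 = 0.94 V.
V_SG = 0.92 V < |V_tp| = 1.4 V, so the transistor is in cutoff.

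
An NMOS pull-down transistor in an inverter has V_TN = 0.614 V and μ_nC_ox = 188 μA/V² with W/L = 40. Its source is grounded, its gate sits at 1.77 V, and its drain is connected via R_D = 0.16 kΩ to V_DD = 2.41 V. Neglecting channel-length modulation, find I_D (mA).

V_GS = V_G = 1.77 V, so V_ov = 1.77 − 0.614 = 1.16 V.
k_n = μ_nC_ox · (W/L) = 7.52 mA/V².
Assume saturation: I_D = ½ k_n V_ov² = 0.5 × 7.52 × 1.16² = 5.02 mA, giving V_DS = V_DD − I_D R_D = 2.41 − 5.02 × 0.16 = 1.61 V.
V_DS = 1.61 V ≥ V_ov = 1.16 V, confirming saturation.

I_D = 5.02 mA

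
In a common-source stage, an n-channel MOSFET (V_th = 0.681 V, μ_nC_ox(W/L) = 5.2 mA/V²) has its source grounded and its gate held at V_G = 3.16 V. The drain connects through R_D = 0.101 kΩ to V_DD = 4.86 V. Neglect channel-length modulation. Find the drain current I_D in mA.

V_GS = V_G = 3.16 V, so V_ov = 3.16 − 0.681 = 2.48 V.
Assume saturation: I_D = ½ k_n V_ov² = 0.5 × 5.2 × 2.48² = 16 mA, giving V_DS = V_DD − I_D R_D = 4.86 − 16 × 0.101 = 3.25 V.
V_DS = 3.25 V ≥ V_ov = 2.48 V, confirming saturation.

I_D = 16.0 mA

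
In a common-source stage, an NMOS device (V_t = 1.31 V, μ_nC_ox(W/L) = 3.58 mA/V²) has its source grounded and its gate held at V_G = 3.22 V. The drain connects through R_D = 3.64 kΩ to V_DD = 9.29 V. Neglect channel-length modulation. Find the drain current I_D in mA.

V_GS = V_G = 3.22 V, so V_ov = 3.22 − 1.31 = 1.91 V.
Assume saturation: I_D = ½ k_n V_ov² = 0.5 × 3.58 × 1.91² = 6.53 mA, giving V_DS = V_DD − I_D R_D = 9.29 − 6.53 × 3.64 = -14.5 V.
But -14.5 V < V_ov = 1.91 V, so the device is actually in triode.
In triode I_D = k_n[V_ov V_DS − ½ V_DS²] and I_D = (V_DD − V_DS)/R_D. Equating: 6.52 V_DS² − 25.89 V_DS + 9.29 = 0, giving V_DS = 0.399 V (the root below V_ov).
I_D = (9.29 − 0.399) / 3.64 = 2.44 mA.

I_D = 2.44 mA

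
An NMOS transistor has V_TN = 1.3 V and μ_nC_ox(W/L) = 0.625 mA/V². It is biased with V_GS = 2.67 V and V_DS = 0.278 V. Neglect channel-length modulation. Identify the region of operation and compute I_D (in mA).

V_ov = V_GS − V_TN = 2.67 − 1.3 = 1.37 V.
Since V_DS = 0.278 V < V_ov = 1.37 V, the device is in the triode region.
I_D = k_n [V_ov · V_DS − ½ V_DS²] = 0.625 × [1.37 × 0.278 − 0.5 × 0.278²] = 0.214 mA.

Triode; I_D = 0.214 mA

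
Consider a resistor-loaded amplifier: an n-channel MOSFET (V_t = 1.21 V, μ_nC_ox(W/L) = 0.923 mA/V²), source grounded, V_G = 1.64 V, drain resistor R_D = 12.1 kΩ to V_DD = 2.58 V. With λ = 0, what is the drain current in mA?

I_D = 0.0853 mA

V_GS = V_G = 1.64 V, so V_ov = 1.64 − 1.21 = 0.43 V.
Assume saturation: I_D = ½ k_n V_ov² = 0.5 × 0.923 × 0.43² = 0.0853 mA, giving V_DS = V_DD − I_D R_D = 2.58 − 0.0853 × 12.1 = 1.55 V.
V_DS = 1.55 V ≥ V_ov = 0.43 V, confirming saturation.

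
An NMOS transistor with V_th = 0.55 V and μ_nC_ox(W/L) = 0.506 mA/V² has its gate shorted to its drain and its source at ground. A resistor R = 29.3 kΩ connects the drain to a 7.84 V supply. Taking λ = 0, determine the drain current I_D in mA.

I_D = 0.217 mA

With gate tied to drain, V_GS = V_DS ≥ V_GS − V_th, so the device is in saturation.
KCL at the drain: ½ k_n (V_GS − V_th)² = (V_DD − V_GS)/R.
Let x = V_GS − 0.55. Then 7.41 x² + x − 7.29 = 0, giving x = 0.927 V (positive root), so V_GS = 1.48 V.
I_D = (V_DD − V_GS)/R = (7.84 − 1.48) / 29.3 = 0.217 mA.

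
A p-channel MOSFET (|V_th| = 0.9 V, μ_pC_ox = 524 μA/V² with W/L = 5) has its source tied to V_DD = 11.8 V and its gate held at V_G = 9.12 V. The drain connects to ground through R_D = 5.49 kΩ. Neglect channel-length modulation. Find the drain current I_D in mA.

V_SG = V_DD − V_G = 11.8 − 9.12 = 2.68 V, so V_ov = 2.68 − 0.9 = 1.78 V.
k_p = μ_pC_ox · (W/L) = 2.62 mA/V².
Assume saturation: I_D = ½ k_p V_ov² = 0.5 × 2.62 × 1.78² = 4.15 mA, giving V_SD = V_DD − I_D R_D = 11.8 − 4.15 × 5.49 = -11 V.
But -11 V < V_ov = 1.78 V, so the device is actually in triode.
In triode I_D = k_p[V_ov V_SD − ½ V_SD²] and I_D = (V_DD − V_SD)/R_D. Equating: 7.19 V_SD² − 26.6 V_SD + 11.8 = 0, giving V_SD = 0.515 V (the root below V_ov).
I_D = (11.8 − 0.515) / 5.49 = 2.06 mA.

I_D = 2.06 mA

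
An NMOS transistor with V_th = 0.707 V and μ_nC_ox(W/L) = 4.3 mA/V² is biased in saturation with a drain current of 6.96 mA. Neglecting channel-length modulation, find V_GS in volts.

V_GS = 2.51 V

In saturation I_D = ½ k_n (V_GS − V_th)², so V_GS − V_th = √(2 I_D / k_n) = √(2 × 6.96 / 4.3) = 1.8 V.
V_GS = 0.707 + 1.8 = 2.51 V.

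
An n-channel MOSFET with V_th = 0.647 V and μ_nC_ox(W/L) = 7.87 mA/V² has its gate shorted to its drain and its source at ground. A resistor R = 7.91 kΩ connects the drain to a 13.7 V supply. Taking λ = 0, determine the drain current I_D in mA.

With gate tied to drain, V_GS = V_DS ≥ V_GS − V_th, so the device is in saturation.
KCL at the drain: ½ k_n (V_GS − V_th)² = (V_DD − V_GS)/R.
Let x = V_GS − 0.647. Then 31.1 x² + x − 13.05 = 0, giving x = 0.632 V (positive root), so V_GS = 1.28 V.
I_D = (V_DD − V_GS)/R = (13.7 − 1.28) / 7.91 = 1.57 mA.

I_D = 1.57 mA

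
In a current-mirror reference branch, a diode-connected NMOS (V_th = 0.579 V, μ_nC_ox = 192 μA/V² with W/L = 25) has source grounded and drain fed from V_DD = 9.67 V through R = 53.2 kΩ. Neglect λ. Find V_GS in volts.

With gate tied to drain, V_GS = V_DS ≥ V_GS − V_th, so the device is in saturation.
k_n = μ_nC_ox · (W/L) = 4.8 mA/V².
KCL at the drain: ½ k_n (V_GS − V_th)² = (V_DD − V_GS)/R.
Let x = V_GS − 0.579. Then 128 x² + x − 9.091 = 0, giving x = 0.263 V (positive root), so V_GS = 0.842 V.
I_D = (V_DD − V_GS)/R = (9.67 − 0.842) / 53.2 = 0.166 mA.

V_GS = 0.842 V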